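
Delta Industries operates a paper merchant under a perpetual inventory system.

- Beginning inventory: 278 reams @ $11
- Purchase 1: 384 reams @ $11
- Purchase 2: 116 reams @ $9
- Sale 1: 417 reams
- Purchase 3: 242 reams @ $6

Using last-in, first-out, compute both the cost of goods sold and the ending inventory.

Sale 1 (417) [LIFO — newest first]: 116 @ $9 + 301 @ $11 = $4,355
Ending inventory: 278 @ $11 + 83 @ $11 + 242 @ $6 = $5,423

COGS = $4,355; ending inventory = $5,423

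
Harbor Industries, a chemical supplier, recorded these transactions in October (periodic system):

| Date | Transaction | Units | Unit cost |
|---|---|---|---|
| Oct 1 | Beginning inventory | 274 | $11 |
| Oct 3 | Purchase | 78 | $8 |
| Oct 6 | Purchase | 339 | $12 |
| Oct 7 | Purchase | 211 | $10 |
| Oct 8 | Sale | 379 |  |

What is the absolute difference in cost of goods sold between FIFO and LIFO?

$164

FIFO COGS: 274 @ $11 + 78 @ $8 + 27 @ $12 = $3,962
LIFO COGS: 211 @ $10 + 168 @ $12 = $4,126
Difference = |$3,962 − $4,126| = $164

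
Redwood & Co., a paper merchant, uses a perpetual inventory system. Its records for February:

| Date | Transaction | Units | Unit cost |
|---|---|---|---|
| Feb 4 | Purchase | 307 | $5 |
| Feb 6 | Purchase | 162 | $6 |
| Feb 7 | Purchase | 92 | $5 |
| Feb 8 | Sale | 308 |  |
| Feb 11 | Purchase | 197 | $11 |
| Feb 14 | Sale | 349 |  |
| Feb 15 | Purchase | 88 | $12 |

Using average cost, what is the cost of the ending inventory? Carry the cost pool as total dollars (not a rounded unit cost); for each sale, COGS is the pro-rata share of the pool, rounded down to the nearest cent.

Ending inventory = $1,842.70

After Feb 4: 307 on hand, pool $1,535.00 (≈ $5.0000 each)
After Feb 6: 469 on hand, pool $2,507.00 (≈ $5.3454 each)
After Feb 7: 561 on hand, pool $2,967.00 (≈ $5.2888 each)
Feb 8, sell 308: 308/561 × $2,967.00 → $1,628.94
After Feb 11: 450 on hand, pool $3,505.06 (≈ $7.7890 each)
Feb 14, sell 349: 349/450 × $3,505.06 → $2,718.36
After Feb 15: 189 on hand, pool $1,842.70 (≈ $9.7497 each)
Total COGS = $1,628.94 + $2,718.36 = $4,347.30
Ending inventory (cost pool remaining) = $1,842.70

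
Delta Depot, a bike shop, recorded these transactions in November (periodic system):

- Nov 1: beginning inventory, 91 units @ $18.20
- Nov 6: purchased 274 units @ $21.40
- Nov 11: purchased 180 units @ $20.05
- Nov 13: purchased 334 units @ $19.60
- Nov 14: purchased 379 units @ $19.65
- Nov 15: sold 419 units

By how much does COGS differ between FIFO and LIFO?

FIFO COGS: 91 @ $18.20 + 274 @ $21.40 + 54 @ $20.05 = $8,602.50
LIFO COGS: 379 @ $19.65 + 40 @ $19.60 = $8,231.35
Difference = |$8,602.50 − $8,231.35| = $371.15

$371.15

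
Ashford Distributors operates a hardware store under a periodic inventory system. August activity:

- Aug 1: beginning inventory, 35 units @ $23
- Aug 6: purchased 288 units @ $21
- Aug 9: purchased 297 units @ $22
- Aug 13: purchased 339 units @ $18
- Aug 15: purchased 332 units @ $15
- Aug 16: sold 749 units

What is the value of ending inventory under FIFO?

Ending inventory = $8,760

Aug 16, 749 sold [FIFO — oldest first]: 35 @ $23 + 288 @ $21 + 297 @ $22 + 129 @ $18 = $15,709
Ending inventory: 210 @ $18 + 332 @ $15 = $8,760
Check: goods available $24,469 = COGS $15,709 + ending $8,760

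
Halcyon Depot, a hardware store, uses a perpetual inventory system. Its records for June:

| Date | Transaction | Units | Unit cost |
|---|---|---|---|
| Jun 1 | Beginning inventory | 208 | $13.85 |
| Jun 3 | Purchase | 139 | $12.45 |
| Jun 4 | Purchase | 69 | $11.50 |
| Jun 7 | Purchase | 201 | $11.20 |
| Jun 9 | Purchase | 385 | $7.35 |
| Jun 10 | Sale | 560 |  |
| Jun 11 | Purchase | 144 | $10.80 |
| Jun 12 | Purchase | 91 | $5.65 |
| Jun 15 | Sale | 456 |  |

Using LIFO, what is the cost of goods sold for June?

Jun 10, 560 sold [LIFO — newest first]: 385 @ $7.35 + 175 @ $11.20 = $4,789.75
Jun 15, 456 sold [LIFO — newest first]: 91 @ $5.65 + 144 @ $10.80 + 26 @ $11.20 + 69 @ $11.50 + 126 @ $12.45 = $4,722.75
Total COGS = $4,789.75 + $4,722.75 = $9,512.50
Ending inventory: 208 @ $13.85 + 13 @ $12.45 = $3,042.65

COGS = $9,512.50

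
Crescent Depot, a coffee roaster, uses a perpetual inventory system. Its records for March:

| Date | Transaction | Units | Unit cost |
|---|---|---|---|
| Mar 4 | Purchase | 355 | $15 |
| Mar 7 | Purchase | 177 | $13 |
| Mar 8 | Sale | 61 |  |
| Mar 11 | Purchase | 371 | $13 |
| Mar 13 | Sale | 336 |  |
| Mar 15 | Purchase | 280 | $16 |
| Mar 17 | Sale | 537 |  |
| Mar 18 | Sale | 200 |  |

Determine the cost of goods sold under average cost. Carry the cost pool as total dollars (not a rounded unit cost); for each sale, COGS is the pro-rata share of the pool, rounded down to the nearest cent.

COGS = $16,216.08

After Mar 4: 355 on hand, pool $5,325.00 (≈ $15.0000 each)
After Mar 7: 532 on hand, pool $7,626.00 (≈ $14.3346 each)
Mar 8, sell 61: 61/532 × $7,626.00 → $874.40
After Mar 11: 842 on hand, pool $11,574.60 (≈ $13.7466 each)
Mar 13, sell 336: 336/842 × $11,574.60 → $4,618.84
After Mar 15: 786 on hand, pool $11,435.76 (≈ $14.5493 each)
Mar 17, sell 537: 537/786 × $11,435.76 → $7,812.98
Mar 18, sell 200: 200/249 × $3,622.78 → $2,909.86
Total COGS = $874.40 + $4,618.84 + $7,812.98 + $2,909.86 = $16,216.08
Ending inventory (cost pool remaining) = $712.92
Check: goods available $16,929.00 = COGS $16,216.08 + ending $712.92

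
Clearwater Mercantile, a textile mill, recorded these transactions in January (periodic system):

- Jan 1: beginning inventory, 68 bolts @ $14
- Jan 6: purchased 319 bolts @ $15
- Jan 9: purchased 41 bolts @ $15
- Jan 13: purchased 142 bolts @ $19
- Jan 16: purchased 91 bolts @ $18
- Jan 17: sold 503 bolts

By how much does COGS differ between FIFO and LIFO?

$609

FIFO COGS: 68 @ $14 + 319 @ $15 + 41 @ $15 + 75 @ $19 = $7,777
LIFO COGS: 91 @ $18 + 142 @ $19 + 41 @ $15 + 229 @ $15 = $8,386
Difference = |$7,777 − $8,386| = $609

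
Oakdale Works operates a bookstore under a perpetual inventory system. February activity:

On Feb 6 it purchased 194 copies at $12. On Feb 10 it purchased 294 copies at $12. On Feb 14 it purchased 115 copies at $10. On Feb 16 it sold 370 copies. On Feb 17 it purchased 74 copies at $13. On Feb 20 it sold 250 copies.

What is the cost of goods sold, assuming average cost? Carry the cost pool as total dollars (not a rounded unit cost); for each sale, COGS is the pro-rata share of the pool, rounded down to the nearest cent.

After Feb 6: 194 on hand, pool $2,328.00 (≈ $12.0000 each)
After Feb 10: 488 on hand, pool $5,856.00 (≈ $12.0000 each)
After Feb 14: 603 on hand, pool $7,006.00 (≈ $11.6186 each)
Feb 16, sell 370: 370/603 × $7,006.00 → $4,298.87
After Feb 17: 307 on hand, pool $3,669.13 (≈ $11.9516 each)
Feb 20, sell 250: 250/307 × $3,669.13 → $2,987.89
Total COGS = $4,298.87 + $2,987.89 = $7,286.76
Ending inventory (cost pool remaining) = $681.24

COGS = $7,286.76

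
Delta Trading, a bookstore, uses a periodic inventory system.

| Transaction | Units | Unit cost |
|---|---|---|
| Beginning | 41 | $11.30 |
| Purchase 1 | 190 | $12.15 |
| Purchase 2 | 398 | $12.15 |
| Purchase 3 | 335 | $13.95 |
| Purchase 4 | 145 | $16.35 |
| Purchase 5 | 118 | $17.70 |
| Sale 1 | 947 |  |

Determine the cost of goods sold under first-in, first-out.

COGS = $12,043.60

Sale 1 (947) [FIFO — oldest first]: 41 @ $11.30 + 190 @ $12.15 + 398 @ $12.15 + 318 @ $13.95 = $12,043.60
Ending inventory: 17 @ $13.95 + 145 @ $16.35 + 118 @ $17.70 = $4,696.50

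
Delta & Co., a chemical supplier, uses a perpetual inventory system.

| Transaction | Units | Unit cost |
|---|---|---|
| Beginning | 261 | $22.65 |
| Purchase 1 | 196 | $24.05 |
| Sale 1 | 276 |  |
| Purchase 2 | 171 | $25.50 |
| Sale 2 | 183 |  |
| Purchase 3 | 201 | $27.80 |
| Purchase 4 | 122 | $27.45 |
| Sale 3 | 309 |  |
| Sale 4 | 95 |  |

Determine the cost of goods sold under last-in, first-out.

COGS = $21,929.45

Sale 1 (276) [LIFO — newest first]: 196 @ $24.05 + 80 @ $22.65 = $6,525.80
Sale 2 (183) [LIFO — newest first]: 171 @ $25.50 + 12 @ $22.65 = $4,632.30
Sale 3 (309) [LIFO — newest first]: 122 @ $27.45 + 187 @ $27.80 = $8,547.50
Sale 4 (95) [LIFO — newest first]: 14 @ $27.80 + 81 @ $22.65 = $2,223.85
Total COGS = $6,525.80 + $4,632.30 + $8,547.50 + $2,223.85 = $21,929.45
Ending inventory: 88 @ $22.65 = $1,993.20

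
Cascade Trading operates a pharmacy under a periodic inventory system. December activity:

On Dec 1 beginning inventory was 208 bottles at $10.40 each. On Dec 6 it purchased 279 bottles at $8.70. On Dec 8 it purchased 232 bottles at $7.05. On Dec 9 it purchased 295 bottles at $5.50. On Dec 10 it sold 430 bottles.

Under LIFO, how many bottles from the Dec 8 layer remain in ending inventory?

Dec 10, 430 sold [LIFO — newest first]: 295 @ $5.50 + 135 @ $7.05 = $2,574.25
Ending inventory: 208 @ $10.40 + 279 @ $8.70 + 97 @ $7.05 = $5,274.35
Check: goods available $7,848.60 = COGS $2,574.25 + ending $5,274.35

97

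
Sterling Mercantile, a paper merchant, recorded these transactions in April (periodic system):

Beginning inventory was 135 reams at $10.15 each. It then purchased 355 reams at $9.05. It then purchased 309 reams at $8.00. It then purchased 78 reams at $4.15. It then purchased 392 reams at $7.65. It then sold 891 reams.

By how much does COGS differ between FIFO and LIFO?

$677.70

FIFO COGS: 135 @ $10.15 + 355 @ $9.05 + 309 @ $8.00 + 78 @ $4.15 + 14 @ $7.65 = $7,485.80
LIFO COGS: 392 @ $7.65 + 78 @ $4.15 + 309 @ $8.00 + 112 @ $9.05 = $6,808.10
Difference = |$7,485.80 − $6,808.10| = $677.70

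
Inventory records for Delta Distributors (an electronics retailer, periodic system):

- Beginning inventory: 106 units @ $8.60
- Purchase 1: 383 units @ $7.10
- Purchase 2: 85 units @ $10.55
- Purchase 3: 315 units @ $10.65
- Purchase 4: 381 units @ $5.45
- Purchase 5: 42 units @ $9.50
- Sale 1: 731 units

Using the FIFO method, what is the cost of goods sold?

COGS = $6,199.70

Sale 1 (731) [FIFO — oldest first]: 106 @ $8.60 + 383 @ $7.10 + 85 @ $10.55 + 157 @ $10.65 = $6,199.70
Ending inventory: 158 @ $10.65 + 381 @ $5.45 + 42 @ $9.50 = $4,158.15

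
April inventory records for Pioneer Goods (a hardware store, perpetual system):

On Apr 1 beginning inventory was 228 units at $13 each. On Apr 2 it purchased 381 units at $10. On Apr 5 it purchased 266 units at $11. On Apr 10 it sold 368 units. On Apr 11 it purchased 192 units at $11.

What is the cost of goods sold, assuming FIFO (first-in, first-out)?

Apr 10, 368 sold [FIFO — oldest first]: 228 @ $13 + 140 @ $10 = $4,364
Ending inventory: 241 @ $10 + 266 @ $11 + 192 @ $11 = $7,448
Check: goods available $11,812 = COGS $4,364 + ending $7,448

COGS = $4,364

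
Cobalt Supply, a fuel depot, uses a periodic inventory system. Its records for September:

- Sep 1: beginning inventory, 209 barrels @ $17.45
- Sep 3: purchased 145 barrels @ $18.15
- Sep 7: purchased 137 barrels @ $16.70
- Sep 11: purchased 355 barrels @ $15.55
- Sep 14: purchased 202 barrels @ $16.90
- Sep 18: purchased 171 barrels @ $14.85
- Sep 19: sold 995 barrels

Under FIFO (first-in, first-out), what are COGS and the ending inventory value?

Sep 19, 995 sold [FIFO — oldest first]: 209 @ $17.45 + 145 @ $18.15 + 137 @ $16.70 + 355 @ $15.55 + 149 @ $16.90 = $16,605.05
Ending inventory: 53 @ $16.90 + 171 @ $14.85 = $3,435.05
Check: goods available $20,040.10 = COGS $16,605.05 + ending $3,435.05

COGS = $16,605.05; ending inventory = $3,435.05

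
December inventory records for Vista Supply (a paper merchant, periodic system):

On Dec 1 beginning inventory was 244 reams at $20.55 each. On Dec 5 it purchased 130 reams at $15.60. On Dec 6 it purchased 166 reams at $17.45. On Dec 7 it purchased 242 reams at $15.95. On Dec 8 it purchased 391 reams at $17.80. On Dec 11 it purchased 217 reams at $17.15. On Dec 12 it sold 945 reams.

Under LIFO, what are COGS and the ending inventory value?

Dec 12, 945 sold [LIFO — newest first]: 217 @ $17.15 + 391 @ $17.80 + 242 @ $15.95 + 95 @ $17.45 = $16,199.00
Ending inventory: 244 @ $20.55 + 130 @ $15.60 + 71 @ $17.45 = $8,281.15
Check: goods available $24,480.15 = COGS $16,199.00 + ending $8,281.15

COGS = $16,199.00; ending inventory = $8,281.15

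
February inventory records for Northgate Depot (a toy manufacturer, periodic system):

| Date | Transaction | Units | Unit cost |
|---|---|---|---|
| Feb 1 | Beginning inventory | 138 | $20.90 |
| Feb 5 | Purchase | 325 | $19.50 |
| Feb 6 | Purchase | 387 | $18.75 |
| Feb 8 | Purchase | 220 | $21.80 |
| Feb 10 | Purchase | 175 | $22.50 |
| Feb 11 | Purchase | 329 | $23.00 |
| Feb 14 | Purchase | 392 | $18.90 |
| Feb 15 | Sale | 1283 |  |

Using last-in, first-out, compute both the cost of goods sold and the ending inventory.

Feb 15, 1283 sold [LIFO — newest first]: 392 @ $18.90 + 329 @ $23.00 + 175 @ $22.50 + 220 @ $21.80 + 167 @ $18.75 = $26,840.55
Ending inventory: 138 @ $20.90 + 325 @ $19.50 + 220 @ $18.75 = $13,346.70

COGS = $26,840.55; ending inventory = $13,346.70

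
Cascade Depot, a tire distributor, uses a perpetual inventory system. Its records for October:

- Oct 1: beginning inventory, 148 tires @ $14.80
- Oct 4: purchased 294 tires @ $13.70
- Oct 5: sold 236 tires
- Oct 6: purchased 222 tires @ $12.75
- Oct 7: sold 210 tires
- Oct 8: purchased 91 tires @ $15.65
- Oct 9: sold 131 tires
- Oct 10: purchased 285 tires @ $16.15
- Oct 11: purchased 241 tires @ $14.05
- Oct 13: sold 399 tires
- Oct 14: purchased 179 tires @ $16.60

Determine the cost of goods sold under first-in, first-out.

Oct 5, 236 sold [FIFO — oldest first]: 148 @ $14.80 + 88 @ $13.70 = $3,396.00
Oct 7, 210 sold [FIFO — oldest first]: 206 @ $13.70 + 4 @ $12.75 = $2,873.20
Oct 9, 131 sold [FIFO — oldest first]: 131 @ $12.75 = $1,670.25
Oct 13, 399 sold [FIFO — oldest first]: 87 @ $12.75 + 91 @ $15.65 + 221 @ $16.15 = $6,102.55
Total COGS = $3,396.00 + $2,873.20 + $1,670.25 + $6,102.55 = $14,042.00
Ending inventory: 64 @ $16.15 + 241 @ $14.05 + 179 @ $16.60 = $7,391.05
Check: goods available $21,433.05 = COGS $14,042.00 + ending $7,391.05

COGS = $14,042.00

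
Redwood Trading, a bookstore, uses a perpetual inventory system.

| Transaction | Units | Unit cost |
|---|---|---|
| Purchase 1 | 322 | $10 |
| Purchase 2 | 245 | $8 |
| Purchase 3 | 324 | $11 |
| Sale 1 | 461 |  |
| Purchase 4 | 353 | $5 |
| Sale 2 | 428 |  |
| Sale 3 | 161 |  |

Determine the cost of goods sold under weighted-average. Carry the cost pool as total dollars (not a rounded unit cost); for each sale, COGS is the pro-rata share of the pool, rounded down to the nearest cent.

After Purchase 1: 322 on hand, pool $3,220.00 (≈ $10.0000 each)
After Purchase 2: 567 on hand, pool $5,180.00 (≈ $9.1358 each)
After Purchase 3: 891 on hand, pool $8,744.00 (≈ $9.8137 each)
Sale 1, sell 461: 461/891 × $8,744.00 → $4,524.11
After Purchase 4: 783 on hand, pool $5,984.89 (≈ $7.6435 each)
Sale 2, sell 428: 428/783 × $5,984.89 → $3,271.43
Sale 3, sell 161: 161/355 × $2,713.46 → $1,230.61
Total COGS = $4,524.11 + $3,271.43 + $1,230.61 = $9,026.15
Ending inventory (cost pool remaining) = $1,482.85

COGS = $9,026.15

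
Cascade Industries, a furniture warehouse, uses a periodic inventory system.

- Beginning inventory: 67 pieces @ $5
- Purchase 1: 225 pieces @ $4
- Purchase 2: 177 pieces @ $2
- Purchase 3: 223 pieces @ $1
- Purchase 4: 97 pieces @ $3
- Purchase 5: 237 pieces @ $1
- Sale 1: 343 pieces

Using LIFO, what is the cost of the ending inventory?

Sale 1 (343) [LIFO — newest first]: 237 @ $1 + 97 @ $3 + 9 @ $1 = $537
Ending inventory: 67 @ $5 + 225 @ $4 + 177 @ $2 + 214 @ $1 = $1,803

Ending inventory = $1,803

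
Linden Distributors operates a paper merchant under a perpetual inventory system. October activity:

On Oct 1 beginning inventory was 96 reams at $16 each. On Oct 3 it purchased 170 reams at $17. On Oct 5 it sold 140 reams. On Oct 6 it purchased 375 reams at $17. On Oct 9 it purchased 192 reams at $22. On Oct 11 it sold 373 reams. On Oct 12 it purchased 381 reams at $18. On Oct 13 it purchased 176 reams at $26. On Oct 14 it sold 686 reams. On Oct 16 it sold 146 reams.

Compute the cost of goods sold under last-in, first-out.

COGS = $25,739

Oct 5, 140 sold [LIFO — newest first]: 140 @ $17 = $2,380
Oct 11, 373 sold [LIFO — newest first]: 192 @ $22 + 181 @ $17 = $7,301
Oct 14, 686 sold [LIFO — newest first]: 176 @ $26 + 381 @ $18 + 129 @ $17 = $13,627
Oct 16, 146 sold [LIFO — newest first]: 65 @ $17 + 30 @ $17 + 51 @ $16 = $2,431
Total COGS = $2,380 + $7,301 + $13,627 + $2,431 = $25,739
Ending inventory: 45 @ $16 = $720
Check: goods available $26,459 = COGS $25,739 + ending $720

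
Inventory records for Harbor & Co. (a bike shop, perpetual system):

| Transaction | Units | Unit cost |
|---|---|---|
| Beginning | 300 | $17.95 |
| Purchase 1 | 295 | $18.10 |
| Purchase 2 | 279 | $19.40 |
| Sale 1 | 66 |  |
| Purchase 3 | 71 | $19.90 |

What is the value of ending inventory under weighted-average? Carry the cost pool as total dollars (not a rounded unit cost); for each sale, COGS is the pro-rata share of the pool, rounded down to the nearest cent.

After Beginning: 300 on hand, pool $5,385.00 (≈ $17.9500 each)
After Purchase 1: 595 on hand, pool $10,724.50 (≈ $18.0244 each)
After Purchase 2: 874 on hand, pool $16,137.10 (≈ $18.4635 each)
Sale 1, sell 66: 66/874 × $16,137.10 → $1,218.59
After Purchase 3: 879 on hand, pool $16,331.41 (≈ $18.5795 each)
Ending inventory (cost pool remaining) = $16,331.41

Ending inventory = $16,331.41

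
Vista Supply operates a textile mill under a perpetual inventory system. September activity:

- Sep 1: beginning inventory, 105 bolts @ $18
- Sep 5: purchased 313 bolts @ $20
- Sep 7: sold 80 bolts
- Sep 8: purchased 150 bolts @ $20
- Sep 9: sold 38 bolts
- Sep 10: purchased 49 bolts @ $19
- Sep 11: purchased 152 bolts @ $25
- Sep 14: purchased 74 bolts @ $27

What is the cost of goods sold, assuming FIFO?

Sep 7, 80 sold [FIFO — oldest first]: 80 @ $18 = $1,440
Sep 9, 38 sold [FIFO — oldest first]: 25 @ $18 + 13 @ $20 = $710
Total COGS = $1,440 + $710 = $2,150
Ending inventory: 300 @ $20 + 150 @ $20 + 49 @ $19 + 152 @ $25 + 74 @ $27 = $15,729
Check: goods available $17,879 = COGS $2,150 + ending $15,729

COGS = $2,150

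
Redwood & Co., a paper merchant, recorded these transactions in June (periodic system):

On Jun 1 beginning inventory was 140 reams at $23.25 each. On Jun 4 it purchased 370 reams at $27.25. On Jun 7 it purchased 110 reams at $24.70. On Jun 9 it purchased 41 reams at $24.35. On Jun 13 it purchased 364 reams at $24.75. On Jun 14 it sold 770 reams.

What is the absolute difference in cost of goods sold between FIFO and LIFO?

$77.50

FIFO COGS: 140 @ $23.25 + 370 @ $27.25 + 110 @ $24.70 + 41 @ $24.35 + 109 @ $24.75 = $19,750.60
LIFO COGS: 364 @ $24.75 + 41 @ $24.35 + 110 @ $24.70 + 255 @ $27.25 = $19,673.10
Difference = |$19,750.60 − $19,673.10| = $77.50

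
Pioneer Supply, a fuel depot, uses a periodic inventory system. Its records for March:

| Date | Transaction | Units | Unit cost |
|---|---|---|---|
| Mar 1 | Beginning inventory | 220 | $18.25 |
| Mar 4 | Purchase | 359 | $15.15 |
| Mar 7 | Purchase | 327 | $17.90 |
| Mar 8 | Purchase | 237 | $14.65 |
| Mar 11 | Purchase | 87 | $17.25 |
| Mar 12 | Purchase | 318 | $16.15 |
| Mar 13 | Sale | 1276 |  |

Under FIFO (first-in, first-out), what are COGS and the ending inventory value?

Mar 13, 1276 sold [FIFO — oldest first]: 220 @ $18.25 + 359 @ $15.15 + 327 @ $17.90 + 237 @ $14.65 + 87 @ $17.25 + 46 @ $16.15 = $21,022.85
Ending inventory: 272 @ $16.15 = $4,392.80
Check: goods available $25,415.65 = COGS $21,022.85 + ending $4,392.80

COGS = $21,022.85; ending inventory = $4,392.80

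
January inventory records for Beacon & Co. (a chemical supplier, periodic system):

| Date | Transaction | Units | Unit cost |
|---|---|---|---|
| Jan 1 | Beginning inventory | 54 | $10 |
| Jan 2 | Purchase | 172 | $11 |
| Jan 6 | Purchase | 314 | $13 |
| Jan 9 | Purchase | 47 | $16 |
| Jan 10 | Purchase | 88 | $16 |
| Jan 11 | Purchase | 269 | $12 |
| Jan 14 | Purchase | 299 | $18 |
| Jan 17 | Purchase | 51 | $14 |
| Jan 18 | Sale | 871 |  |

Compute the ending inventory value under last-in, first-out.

Jan 18, 871 sold [LIFO — newest first]: 51 @ $14 + 299 @ $18 + 269 @ $12 + 88 @ $16 + 47 @ $16 + 117 @ $13 = $13,005
Ending inventory: 54 @ $10 + 172 @ $11 + 197 @ $13 = $4,993
Check: goods available $17,998 = COGS $13,005 + ending $4,993

Ending inventory = $4,993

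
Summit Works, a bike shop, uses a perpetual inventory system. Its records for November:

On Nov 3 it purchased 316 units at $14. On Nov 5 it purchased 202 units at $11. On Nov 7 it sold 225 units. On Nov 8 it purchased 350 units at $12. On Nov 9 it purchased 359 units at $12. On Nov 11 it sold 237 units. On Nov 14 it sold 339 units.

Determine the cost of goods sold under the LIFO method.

COGS = $9,456

Nov 7, 225 sold [LIFO — newest first]: 202 @ $11 + 23 @ $14 = $2,544
Nov 11, 237 sold [LIFO — newest first]: 237 @ $12 = $2,844
Nov 14, 339 sold [LIFO — newest first]: 122 @ $12 + 217 @ $12 = $4,068
Total COGS = $2,544 + $2,844 + $4,068 = $9,456
Ending inventory: 293 @ $14 + 133 @ $12 = $5,698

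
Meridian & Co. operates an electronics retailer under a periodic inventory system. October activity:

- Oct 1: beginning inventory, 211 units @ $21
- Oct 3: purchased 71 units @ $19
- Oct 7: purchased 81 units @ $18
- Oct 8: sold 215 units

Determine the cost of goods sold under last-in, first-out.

Oct 8, 215 sold [LIFO — newest first]: 81 @ $18 + 71 @ $19 + 63 @ $21 = $4,130
Ending inventory: 148 @ $21 = $3,108
Check: goods available $7,238 = COGS $4,130 + ending $3,108

COGS = $4,130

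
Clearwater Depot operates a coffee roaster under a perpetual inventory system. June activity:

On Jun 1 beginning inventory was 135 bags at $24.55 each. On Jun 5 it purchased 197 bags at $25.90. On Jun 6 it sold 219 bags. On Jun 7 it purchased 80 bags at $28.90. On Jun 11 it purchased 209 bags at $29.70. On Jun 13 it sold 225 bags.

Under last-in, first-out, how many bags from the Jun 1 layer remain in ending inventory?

Jun 6, 219 sold [LIFO — newest first]: 197 @ $25.90 + 22 @ $24.55 = $5,642.40
Jun 13, 225 sold [LIFO — newest first]: 209 @ $29.70 + 16 @ $28.90 = $6,669.70
Total COGS = $5,642.40 + $6,669.70 = $12,312.10
Ending inventory: 113 @ $24.55 + 64 @ $28.90 = $4,623.75
Check: goods available $16,935.85 = COGS $12,312.10 + ending $4,623.75

113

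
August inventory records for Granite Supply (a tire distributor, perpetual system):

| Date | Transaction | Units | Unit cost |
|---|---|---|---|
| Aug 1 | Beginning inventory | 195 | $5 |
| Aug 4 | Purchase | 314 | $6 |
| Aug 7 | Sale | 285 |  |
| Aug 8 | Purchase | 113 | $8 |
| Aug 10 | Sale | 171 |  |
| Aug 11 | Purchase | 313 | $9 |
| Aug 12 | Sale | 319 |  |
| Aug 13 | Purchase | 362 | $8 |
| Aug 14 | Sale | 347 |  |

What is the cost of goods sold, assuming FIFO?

Aug 7, 285 sold [FIFO — oldest first]: 195 @ $5 + 90 @ $6 = $1,515
Aug 10, 171 sold [FIFO — oldest first]: 171 @ $6 = $1,026
Aug 12, 319 sold [FIFO — oldest first]: 53 @ $6 + 113 @ $8 + 153 @ $9 = $2,599
Aug 14, 347 sold [FIFO — oldest first]: 160 @ $9 + 187 @ $8 = $2,936
Total COGS = $1,515 + $1,026 + $2,599 + $2,936 = $8,076
Ending inventory: 175 @ $8 = $1,400

COGS = $8,076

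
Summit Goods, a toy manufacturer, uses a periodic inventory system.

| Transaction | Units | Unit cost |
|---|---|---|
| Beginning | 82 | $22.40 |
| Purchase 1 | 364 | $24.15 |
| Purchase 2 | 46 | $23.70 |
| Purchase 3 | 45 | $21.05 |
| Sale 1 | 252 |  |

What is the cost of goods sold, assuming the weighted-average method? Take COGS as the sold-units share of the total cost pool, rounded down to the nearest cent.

COGS = $5,943.28

Sale 1, sell 252: 252/537 × $12,664.85 → $5,943.28
Ending inventory (cost pool remaining) = $6,721.57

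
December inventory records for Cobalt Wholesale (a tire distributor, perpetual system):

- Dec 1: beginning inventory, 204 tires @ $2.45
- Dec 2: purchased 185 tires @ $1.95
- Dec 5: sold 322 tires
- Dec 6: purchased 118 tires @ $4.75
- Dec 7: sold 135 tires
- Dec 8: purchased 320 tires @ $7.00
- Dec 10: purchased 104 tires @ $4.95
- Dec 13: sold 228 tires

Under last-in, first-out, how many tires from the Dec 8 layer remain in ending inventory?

196

Dec 5, 322 sold [LIFO — newest first]: 185 @ $1.95 + 137 @ $2.45 = $696.40
Dec 7, 135 sold [LIFO — newest first]: 118 @ $4.75 + 17 @ $2.45 = $602.15
Dec 13, 228 sold [LIFO — newest first]: 104 @ $4.95 + 124 @ $7.00 = $1,382.80
Total COGS = $696.40 + $602.15 + $1,382.80 = $2,681.35
Ending inventory: 50 @ $2.45 + 196 @ $7.00 = $1,494.50
Check: goods available $4,175.85 = COGS $2,681.35 + ending $1,494.50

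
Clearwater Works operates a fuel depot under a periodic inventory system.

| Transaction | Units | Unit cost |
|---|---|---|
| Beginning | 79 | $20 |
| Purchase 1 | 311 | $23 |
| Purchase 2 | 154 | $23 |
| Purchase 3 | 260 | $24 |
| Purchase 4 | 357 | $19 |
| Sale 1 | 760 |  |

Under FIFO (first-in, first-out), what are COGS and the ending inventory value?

Sale 1 (760) [FIFO — oldest first]: 79 @ $20 + 311 @ $23 + 154 @ $23 + 216 @ $24 = $17,459
Ending inventory: 44 @ $24 + 357 @ $19 = $7,839

COGS = $17,459; ending inventory = $7,839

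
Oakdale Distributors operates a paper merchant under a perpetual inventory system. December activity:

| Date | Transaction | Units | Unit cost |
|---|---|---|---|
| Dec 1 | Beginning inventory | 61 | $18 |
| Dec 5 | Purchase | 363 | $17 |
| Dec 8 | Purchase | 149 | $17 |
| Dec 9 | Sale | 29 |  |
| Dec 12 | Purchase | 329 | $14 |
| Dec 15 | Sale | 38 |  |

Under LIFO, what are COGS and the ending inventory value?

COGS = $1,025; ending inventory = $13,383

Dec 9, 29 sold [LIFO — newest first]: 29 @ $17 = $493
Dec 15, 38 sold [LIFO — newest first]: 38 @ $14 = $532
Total COGS = $493 + $532 = $1,025
Ending inventory: 61 @ $18 + 363 @ $17 + 120 @ $17 + 291 @ $14 = $13,383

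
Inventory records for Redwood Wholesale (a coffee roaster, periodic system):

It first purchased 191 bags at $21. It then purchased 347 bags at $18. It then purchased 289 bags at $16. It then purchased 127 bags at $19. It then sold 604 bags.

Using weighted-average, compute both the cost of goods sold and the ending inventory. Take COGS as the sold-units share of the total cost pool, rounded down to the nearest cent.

Sale 1, sell 604: 604/954 × $17,294.00 → $10,949.24
Ending inventory (cost pool remaining) = $6,344.76
Check: goods available $17,294.00 = COGS $10,949.24 + ending $6,344.76

COGS = $10,949.24; ending inventory = $6,344.76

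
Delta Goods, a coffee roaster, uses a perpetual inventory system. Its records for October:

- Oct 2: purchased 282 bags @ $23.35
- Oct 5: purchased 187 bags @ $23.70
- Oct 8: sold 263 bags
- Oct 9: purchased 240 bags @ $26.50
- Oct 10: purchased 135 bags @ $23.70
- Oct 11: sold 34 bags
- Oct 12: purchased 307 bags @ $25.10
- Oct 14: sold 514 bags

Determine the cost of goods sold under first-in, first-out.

COGS = $19,794.00

Oct 8, 263 sold [FIFO — oldest first]: 263 @ $23.35 = $6,141.05
Oct 11, 34 sold [FIFO — oldest first]: 19 @ $23.35 + 15 @ $23.70 = $799.15
Oct 14, 514 sold [FIFO — oldest first]: 172 @ $23.70 + 240 @ $26.50 + 102 @ $23.70 = $12,853.80
Total COGS = $6,141.05 + $799.15 + $12,853.80 = $19,794.00
Ending inventory: 33 @ $23.70 + 307 @ $25.10 = $8,487.80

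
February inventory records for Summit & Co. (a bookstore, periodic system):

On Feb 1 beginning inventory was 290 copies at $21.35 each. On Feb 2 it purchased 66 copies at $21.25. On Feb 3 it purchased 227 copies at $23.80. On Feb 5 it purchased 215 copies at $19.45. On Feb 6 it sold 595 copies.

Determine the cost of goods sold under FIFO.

COGS = $13,230.00

Feb 6, 595 sold [FIFO — oldest first]: 290 @ $21.35 + 66 @ $21.25 + 227 @ $23.80 + 12 @ $19.45 = $13,230.00
Ending inventory: 203 @ $19.45 = $3,948.35
Check: goods available $17,178.35 = COGS $13,230.00 + ending $3,948.35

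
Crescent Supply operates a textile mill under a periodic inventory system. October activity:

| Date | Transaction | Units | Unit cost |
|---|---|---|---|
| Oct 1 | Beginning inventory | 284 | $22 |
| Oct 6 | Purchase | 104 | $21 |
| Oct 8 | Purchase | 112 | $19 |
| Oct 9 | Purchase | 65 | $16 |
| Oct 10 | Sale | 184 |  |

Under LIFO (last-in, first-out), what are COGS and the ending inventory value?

Oct 10, 184 sold [LIFO — newest first]: 65 @ $16 + 112 @ $19 + 7 @ $21 = $3,315
Ending inventory: 284 @ $22 + 97 @ $21 = $8,285

COGS = $3,315; ending inventory = $8,285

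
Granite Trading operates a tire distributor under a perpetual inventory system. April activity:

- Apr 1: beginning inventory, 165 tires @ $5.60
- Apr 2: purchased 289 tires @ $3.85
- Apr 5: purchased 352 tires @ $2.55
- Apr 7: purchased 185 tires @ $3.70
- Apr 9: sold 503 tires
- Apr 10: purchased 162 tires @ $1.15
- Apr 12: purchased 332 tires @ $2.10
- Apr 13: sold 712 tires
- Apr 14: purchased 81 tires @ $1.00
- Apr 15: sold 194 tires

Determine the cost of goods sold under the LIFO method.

Apr 9, 503 sold [LIFO — newest first]: 185 @ $3.70 + 318 @ $2.55 = $1,495.40
Apr 13, 712 sold [LIFO — newest first]: 332 @ $2.10 + 162 @ $1.15 + 34 @ $2.55 + 184 @ $3.85 = $1,678.60
Apr 15, 194 sold [LIFO — newest first]: 81 @ $1.00 + 105 @ $3.85 + 8 @ $5.60 = $530.05
Total COGS = $1,495.40 + $1,678.60 + $530.05 = $3,704.05
Ending inventory: 157 @ $5.60 = $879.20
Check: goods available $4,583.25 = COGS $3,704.05 + ending $879.20

COGS = $3,704.05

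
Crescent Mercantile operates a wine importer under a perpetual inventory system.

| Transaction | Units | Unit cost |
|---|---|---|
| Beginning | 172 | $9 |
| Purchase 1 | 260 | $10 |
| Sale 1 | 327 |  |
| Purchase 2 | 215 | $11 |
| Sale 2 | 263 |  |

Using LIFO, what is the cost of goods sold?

COGS = $6,000

Sale 1 (327) [LIFO — newest first]: 260 @ $10 + 67 @ $9 = $3,203
Sale 2 (263) [LIFO — newest first]: 215 @ $11 + 48 @ $9 = $2,797
Total COGS = $3,203 + $2,797 = $6,000
Ending inventory: 57 @ $9 = $513
Check: goods available $6,513 = COGS $6,000 + ending $513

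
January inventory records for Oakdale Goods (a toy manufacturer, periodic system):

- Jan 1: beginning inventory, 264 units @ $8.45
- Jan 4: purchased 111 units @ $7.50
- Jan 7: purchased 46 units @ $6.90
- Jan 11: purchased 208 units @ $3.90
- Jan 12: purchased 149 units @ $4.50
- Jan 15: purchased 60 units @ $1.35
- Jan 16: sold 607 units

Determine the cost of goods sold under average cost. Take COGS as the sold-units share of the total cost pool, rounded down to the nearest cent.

Jan 16, sell 607: 607/838 × $4,943.40 → $3,580.72
Ending inventory (cost pool remaining) = $1,362.68

COGS = $3,580.72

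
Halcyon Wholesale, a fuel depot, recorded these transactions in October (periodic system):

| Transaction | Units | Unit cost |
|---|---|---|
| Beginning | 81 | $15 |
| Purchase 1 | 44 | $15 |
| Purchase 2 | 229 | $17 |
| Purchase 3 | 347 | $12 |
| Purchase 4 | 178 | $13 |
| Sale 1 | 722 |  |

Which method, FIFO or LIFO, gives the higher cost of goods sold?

FIFO

FIFO COGS: 81 @ $15 + 44 @ $15 + 229 @ $17 + 347 @ $12 + 21 @ $13 = $10,205
LIFO COGS: 178 @ $13 + 347 @ $12 + 197 @ $17 = $9,827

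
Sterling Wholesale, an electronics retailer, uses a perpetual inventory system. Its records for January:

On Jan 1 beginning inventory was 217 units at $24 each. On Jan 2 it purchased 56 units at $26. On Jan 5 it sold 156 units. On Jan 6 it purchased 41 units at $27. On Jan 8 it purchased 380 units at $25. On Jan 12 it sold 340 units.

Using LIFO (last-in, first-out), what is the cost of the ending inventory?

Ending inventory = $4,915

Jan 5, 156 sold [LIFO — newest first]: 56 @ $26 + 100 @ $24 = $3,856
Jan 12, 340 sold [LIFO — newest first]: 340 @ $25 = $8,500
Total COGS = $3,856 + $8,500 = $12,356
Ending inventory: 117 @ $24 + 41 @ $27 + 40 @ $25 = $4,915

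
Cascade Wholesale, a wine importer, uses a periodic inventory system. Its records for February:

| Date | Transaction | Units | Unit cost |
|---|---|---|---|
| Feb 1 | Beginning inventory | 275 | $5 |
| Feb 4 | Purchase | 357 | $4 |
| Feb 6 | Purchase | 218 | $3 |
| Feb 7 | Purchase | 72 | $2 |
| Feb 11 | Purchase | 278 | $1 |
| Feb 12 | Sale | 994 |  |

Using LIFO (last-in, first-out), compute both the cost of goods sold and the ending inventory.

Feb 12, 994 sold [LIFO — newest first]: 278 @ $1 + 72 @ $2 + 218 @ $3 + 357 @ $4 + 69 @ $5 = $2,849
Ending inventory: 206 @ $5 = $1,030
Check: goods available $3,879 = COGS $2,849 + ending $1,030

COGS = $2,849; ending inventory = $1,030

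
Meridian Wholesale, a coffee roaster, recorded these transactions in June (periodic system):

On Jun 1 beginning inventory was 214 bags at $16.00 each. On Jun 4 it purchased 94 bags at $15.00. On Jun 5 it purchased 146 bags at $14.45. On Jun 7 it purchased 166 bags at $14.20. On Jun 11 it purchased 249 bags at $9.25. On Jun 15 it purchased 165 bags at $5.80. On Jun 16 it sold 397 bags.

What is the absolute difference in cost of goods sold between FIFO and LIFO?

$3,017.05

FIFO COGS: 214 @ $16.00 + 94 @ $15.00 + 89 @ $14.45 = $6,120.05
LIFO COGS: 165 @ $5.80 + 232 @ $9.25 = $3,103.00
Difference = |$6,120.05 − $3,103.00| = $3,017.05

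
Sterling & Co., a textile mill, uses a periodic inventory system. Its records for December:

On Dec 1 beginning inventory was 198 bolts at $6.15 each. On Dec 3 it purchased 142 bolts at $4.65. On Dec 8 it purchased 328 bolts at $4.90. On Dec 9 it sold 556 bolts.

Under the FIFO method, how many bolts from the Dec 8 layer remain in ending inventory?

112

Dec 9, 556 sold [FIFO — oldest first]: 198 @ $6.15 + 142 @ $4.65 + 216 @ $4.90 = $2,936.40
Ending inventory: 112 @ $4.90 = $548.80
Check: goods available $3,485.20 = COGS $2,936.40 + ending $548.80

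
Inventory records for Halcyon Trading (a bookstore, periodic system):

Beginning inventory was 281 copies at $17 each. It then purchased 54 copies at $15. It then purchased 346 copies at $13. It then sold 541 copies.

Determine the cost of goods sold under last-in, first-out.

Sale 1 (541) [LIFO — newest first]: 346 @ $13 + 54 @ $15 + 141 @ $17 = $7,705
Ending inventory: 140 @ $17 = $2,380
Check: goods available $10,085 = COGS $7,705 + ending $2,380

COGS = $7,705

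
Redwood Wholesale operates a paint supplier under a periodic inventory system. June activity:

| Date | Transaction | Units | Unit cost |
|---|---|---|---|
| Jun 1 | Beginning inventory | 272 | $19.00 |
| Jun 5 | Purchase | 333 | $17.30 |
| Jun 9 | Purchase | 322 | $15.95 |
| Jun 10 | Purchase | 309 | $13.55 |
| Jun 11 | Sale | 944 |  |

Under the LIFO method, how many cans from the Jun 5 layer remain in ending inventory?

Jun 11, 944 sold [LIFO — newest first]: 309 @ $13.55 + 322 @ $15.95 + 313 @ $17.30 = $14,737.75
Ending inventory: 272 @ $19.00 + 20 @ $17.30 = $5,514.00
Check: goods available $20,251.75 = COGS $14,737.75 + ending $5,514.00

20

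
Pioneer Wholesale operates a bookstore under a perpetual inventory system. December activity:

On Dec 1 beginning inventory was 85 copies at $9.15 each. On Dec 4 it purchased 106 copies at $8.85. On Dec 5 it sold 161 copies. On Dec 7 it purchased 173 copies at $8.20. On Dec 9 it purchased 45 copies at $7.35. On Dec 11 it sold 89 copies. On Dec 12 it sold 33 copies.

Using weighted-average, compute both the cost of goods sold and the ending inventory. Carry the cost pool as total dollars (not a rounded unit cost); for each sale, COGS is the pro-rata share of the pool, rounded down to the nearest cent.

COGS = $2,439.48; ending inventory = $1,025.72

After Dec 1: 85 on hand, pool $777.75 (≈ $9.1500 each)
After Dec 4: 191 on hand, pool $1,715.85 (≈ $8.9835 each)
Dec 5, sell 161: 161/191 × $1,715.85 → $1,446.34
After Dec 7: 203 on hand, pool $1,688.11 (≈ $8.3158 each)
After Dec 9: 248 on hand, pool $2,018.86 (≈ $8.1406 each)
Dec 11, sell 89: 89/248 × $2,018.86 → $724.51
Dec 12, sell 33: 33/159 × $1,294.35 → $268.63
Total COGS = $1,446.34 + $724.51 + $268.63 = $2,439.48
Ending inventory (cost pool remaining) = $1,025.72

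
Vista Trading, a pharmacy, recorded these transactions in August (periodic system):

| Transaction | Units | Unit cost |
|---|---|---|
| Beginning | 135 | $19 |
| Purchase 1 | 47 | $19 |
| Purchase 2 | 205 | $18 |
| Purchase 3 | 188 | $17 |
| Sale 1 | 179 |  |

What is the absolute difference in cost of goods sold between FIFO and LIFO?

FIFO COGS: 135 @ $19 + 44 @ $19 = $3,401
LIFO COGS: 179 @ $17 = $3,043
Difference = |$3,401 − $3,043| = $358

$358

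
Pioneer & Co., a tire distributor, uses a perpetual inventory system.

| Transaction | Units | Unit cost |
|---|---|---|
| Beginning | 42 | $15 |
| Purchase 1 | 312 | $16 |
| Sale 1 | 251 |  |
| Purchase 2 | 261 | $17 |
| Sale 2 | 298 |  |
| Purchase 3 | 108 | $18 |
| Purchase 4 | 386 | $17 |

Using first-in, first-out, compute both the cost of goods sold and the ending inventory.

COGS = $8,937; ending inventory = $9,628

Sale 1 (251) [FIFO — oldest first]: 42 @ $15 + 209 @ $16 = $3,974
Sale 2 (298) [FIFO — oldest first]: 103 @ $16 + 195 @ $17 = $4,963
Total COGS = $3,974 + $4,963 = $8,937
Ending inventory: 66 @ $17 + 108 @ $18 + 386 @ $17 = $9,628
Check: goods available $18,565 = COGS $8,937 + ending $9,628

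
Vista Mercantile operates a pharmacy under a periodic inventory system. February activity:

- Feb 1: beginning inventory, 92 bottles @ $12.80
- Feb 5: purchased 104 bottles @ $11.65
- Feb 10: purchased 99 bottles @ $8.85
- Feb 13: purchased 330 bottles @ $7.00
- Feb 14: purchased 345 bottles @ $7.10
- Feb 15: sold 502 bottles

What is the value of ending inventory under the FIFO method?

Ending inventory = $3,310.50

Feb 15, 502 sold [FIFO — oldest first]: 92 @ $12.80 + 104 @ $11.65 + 99 @ $8.85 + 207 @ $7.00 = $4,714.35
Ending inventory: 123 @ $7.00 + 345 @ $7.10 = $3,310.50
Check: goods available $8,024.85 = COGS $4,714.35 + ending $3,310.50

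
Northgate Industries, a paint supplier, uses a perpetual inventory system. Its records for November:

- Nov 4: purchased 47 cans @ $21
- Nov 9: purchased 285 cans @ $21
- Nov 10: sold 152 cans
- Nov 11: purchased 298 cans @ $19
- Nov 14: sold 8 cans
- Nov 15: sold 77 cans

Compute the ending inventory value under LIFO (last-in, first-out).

Nov 10, 152 sold [LIFO — newest first]: 152 @ $21 = $3,192
Nov 14, 8 sold [LIFO — newest first]: 8 @ $19 = $152
Nov 15, 77 sold [LIFO — newest first]: 77 @ $19 = $1,463
Total COGS = $3,192 + $152 + $1,463 = $4,807
Ending inventory: 47 @ $21 + 133 @ $21 + 213 @ $19 = $7,827
Check: goods available $12,634 = COGS $4,807 + ending $7,827

Ending inventory = $7,827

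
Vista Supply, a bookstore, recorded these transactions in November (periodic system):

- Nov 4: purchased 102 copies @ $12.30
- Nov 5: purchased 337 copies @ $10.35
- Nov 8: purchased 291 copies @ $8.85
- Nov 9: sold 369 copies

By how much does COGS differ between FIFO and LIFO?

FIFO COGS: 102 @ $12.30 + 267 @ $10.35 = $4,018.05
LIFO COGS: 291 @ $8.85 + 78 @ $10.35 = $3,382.65
Difference = |$4,018.05 − $3,382.65| = $635.40

$635.40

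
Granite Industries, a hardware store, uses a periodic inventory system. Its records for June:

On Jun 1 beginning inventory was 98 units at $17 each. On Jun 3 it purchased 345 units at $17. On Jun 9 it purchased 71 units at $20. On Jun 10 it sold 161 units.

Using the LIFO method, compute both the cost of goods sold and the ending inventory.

COGS = $2,950; ending inventory = $6,001

Jun 10, 161 sold [LIFO — newest first]: 71 @ $20 + 90 @ $17 = $2,950
Ending inventory: 98 @ $17 + 255 @ $17 = $6,001
Check: goods available $8,951 = COGS $2,950 + ending $6,001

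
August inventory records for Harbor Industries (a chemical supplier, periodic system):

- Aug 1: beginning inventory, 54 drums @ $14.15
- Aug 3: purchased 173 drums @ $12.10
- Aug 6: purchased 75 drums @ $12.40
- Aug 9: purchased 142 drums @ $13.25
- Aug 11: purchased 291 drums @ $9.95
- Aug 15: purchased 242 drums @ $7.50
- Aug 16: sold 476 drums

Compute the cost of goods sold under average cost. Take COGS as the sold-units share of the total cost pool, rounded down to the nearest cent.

Aug 16, sell 476: 476/977 × $10,379.35 → $5,056.87
Ending inventory (cost pool remaining) = $5,322.48

COGS = $5,056.87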